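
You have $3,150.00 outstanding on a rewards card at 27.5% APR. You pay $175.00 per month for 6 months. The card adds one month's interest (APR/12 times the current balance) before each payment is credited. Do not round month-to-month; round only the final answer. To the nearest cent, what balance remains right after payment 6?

$2,496.68

Monthly rate r = 27.5%/12 = 2.29167% = 0.0229167.
Each month: B ← B·(1+r) − $175.00.
Month 1: interest $72.19; balance after payment $3,047.19.
Month 2: interest $69.83; balance after payment $2,942.02.
Month 3: interest $67.42; balance after payment $2,834.44.
Month 4: interest $64.96; balance after payment $2,724.40.
Month 5: interest $62.43; balance after payment $2,611.83.
Month 6: interest $59.85; balance after payment $2,496.68.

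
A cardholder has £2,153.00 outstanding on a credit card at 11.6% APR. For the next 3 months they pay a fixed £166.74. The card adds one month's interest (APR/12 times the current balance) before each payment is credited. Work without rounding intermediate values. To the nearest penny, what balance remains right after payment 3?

Monthly rate r = 11.6%/12 = 0.966667% = 0.00966667.
Each month: B ← B·(1+r) − £166.74.
Month 1: interest £20.81; balance after payment £2,007.07.
Month 2: interest £19.40; balance after payment £1,859.73.
Month 3: interest £17.98; balance after payment £1,710.97.

£1,710.97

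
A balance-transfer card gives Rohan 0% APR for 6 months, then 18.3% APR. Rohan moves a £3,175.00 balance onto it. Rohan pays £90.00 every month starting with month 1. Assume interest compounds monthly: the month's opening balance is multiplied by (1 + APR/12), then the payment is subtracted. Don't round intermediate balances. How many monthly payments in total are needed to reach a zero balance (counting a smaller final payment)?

46 months

Promo months 1–6 at r₀ = 0%/12 = 0; months 7+ at r₁ = 18.3%/12 = 0.01525.
After month 6 (no interest yet): B = £3,175.00 − 6·£90.00 = £2,635.00.
Then at r₁ with £90.00/mo: n₂ = −ln(1 − r₁·B/P)/ln(1+r₁) ≈ 39.08 → 40 more payments.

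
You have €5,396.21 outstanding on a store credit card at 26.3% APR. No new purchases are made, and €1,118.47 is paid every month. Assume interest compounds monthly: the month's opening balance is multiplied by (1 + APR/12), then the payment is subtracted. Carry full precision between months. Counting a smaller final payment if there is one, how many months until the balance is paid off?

6 payments

Monthly rate r = 26.3%/12 = 2.19167% = 0.0219167.
Recurrence: B ← B·(1+r) − €1,118.47.
Month 1: interest €118.27; balance after payment €4,396.01.
Month 2: interest €96.35; balance after payment €3,373.88.
Month 3: interest €73.94; balance after payment €2,329.36.
Month 4: interest €51.05; balance after payment €1,261.94.
Month 5: interest €27.66; balance after payment €171.13.
Month 6: interest €3.75; balance after payment €0.00.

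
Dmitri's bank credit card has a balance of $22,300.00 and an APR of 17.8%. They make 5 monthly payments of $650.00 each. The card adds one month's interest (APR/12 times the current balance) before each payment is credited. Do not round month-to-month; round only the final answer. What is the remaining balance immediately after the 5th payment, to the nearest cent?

$20,655.86

Monthly rate r = 17.8%/12 = 1.48333% = 0.0148333.
Each month: B ← B·(1+r) − $650.00.
Month 1: interest $330.78; balance after payment $21,980.78.
Month 2: interest $326.05; balance after payment $21,656.83.
Month 3: interest $321.24; balance after payment $21,328.07.
Month 4: interest $316.37; balance after payment $20,994.44.
Month 5: interest $311.42; balance after payment $20,655.86.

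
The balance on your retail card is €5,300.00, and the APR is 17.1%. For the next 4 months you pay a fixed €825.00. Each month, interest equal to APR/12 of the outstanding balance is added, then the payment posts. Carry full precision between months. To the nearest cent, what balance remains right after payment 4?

€2,237.41

Monthly rate r = 17.1%/12 = 1.425% = 0.01425.
Each month: B ← B·(1+r) − €825.00.
Month 1: interest €75.53; balance after payment €4,550.52.
Month 2: interest €64.84; balance after payment €3,790.37.
Month 3: interest €54.01; balance after payment €3,019.38.
Month 4: interest €43.03; balance after payment €2,237.41.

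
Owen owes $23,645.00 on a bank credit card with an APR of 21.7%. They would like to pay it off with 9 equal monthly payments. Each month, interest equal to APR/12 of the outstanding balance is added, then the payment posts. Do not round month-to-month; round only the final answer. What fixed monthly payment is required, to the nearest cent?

Monthly rate r = 21.7%/12 = 1.80833% = 0.0180833.
Level-payment amortization: P = B₀·r / (1 − (1+r)^(−n)) = 23645.00·0.0180833 / (1 − 1.01808^(−9)).
Denominator 1 − (1+r)^(−9) = 0.14895985.
P = 427.58 / 0.14895985 ≈ 2870.44.

$2,870.44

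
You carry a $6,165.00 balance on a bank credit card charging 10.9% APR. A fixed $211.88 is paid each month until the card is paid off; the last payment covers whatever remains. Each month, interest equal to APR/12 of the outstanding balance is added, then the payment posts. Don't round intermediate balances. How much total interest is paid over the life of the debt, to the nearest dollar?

Monthly rate r = 10.9%/12 = 0.908333% = 0.00908333.
Payoff takes n = ⌈−ln(1 − rB₀/P)/ln(1+r)⌉ = ⌈33.943⌉ = 34 payments; the last is $199.90.
Total paid = 33·$211.88 + $199.90 = $7,191.94.
Total interest = total paid − principal = $7,191.94 − $6,165.00 = $1,026.94.

$1,027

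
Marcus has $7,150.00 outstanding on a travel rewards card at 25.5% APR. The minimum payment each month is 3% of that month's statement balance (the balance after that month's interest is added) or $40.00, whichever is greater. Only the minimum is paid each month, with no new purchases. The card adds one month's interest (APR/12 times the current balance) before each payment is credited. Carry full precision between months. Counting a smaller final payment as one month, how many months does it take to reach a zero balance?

Monthly rate r = 25.5%/12 = 2.125% = 0.02125.
While 3% of the post-interest balance exceeds $40.00, each month B ← (B·(1+r))·(1 − 0.03), i.e. B shrinks by the factor (1+r)·0.97 = 0.99061.
This holds for months 1–181. Entering month 182 the balance is $1,296.86; 3% of the post-interest balance is now below $40.00, so the flat $40.00 minimum applies from here.
From month 182 a fixed $40.00 at rate r clears $1,296.86 in 56 more payments. Total: 181 + 56 = 237 months.

237 months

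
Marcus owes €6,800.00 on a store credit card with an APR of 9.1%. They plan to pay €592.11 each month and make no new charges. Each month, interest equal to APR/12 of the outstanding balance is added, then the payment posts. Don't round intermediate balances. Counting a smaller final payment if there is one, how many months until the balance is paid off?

13 payments

Monthly rate r = 9.1%/12 = 0.758333% = 0.00758333.
Recurrence: B ← B·(1+r) − €592.11.
Month 1: interest €51.57; balance after payment €6,259.46.
Month 2: interest €47.47; balance after payment €5,714.81.
Closed form: n = −ln(1 − rB₀/P)/ln(1+r) = −ln(0.91291)/ln(1.00758) ≈ 12.061, so the balance reaches zero during payment 13.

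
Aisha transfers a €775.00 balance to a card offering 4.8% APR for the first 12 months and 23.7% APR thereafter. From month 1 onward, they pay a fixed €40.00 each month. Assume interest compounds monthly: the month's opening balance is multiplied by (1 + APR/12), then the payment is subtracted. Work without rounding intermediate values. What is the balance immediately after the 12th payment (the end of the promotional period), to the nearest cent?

Promo months 1–12 at r₀ = 4.8%/12 = 0.004; months 13+ at r₁ = 23.7%/12 = 0.01975.
After month 12: iterate B ← B·(1+r₀) − €40.00 for 12 months → €322.33.

€322.33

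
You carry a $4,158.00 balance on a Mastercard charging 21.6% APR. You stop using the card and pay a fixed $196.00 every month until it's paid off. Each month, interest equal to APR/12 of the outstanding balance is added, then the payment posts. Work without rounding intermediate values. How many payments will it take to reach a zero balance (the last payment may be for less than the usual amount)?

27 months

Monthly rate r = 21.6%/12 = 1.8% = 0.018.
Recurrence: B ← B·(1+r) − $196.00.
Month 1: interest $74.84; balance after payment $4,036.84.
Month 2: interest $72.66; balance after payment $3,913.51.
Closed form: n = −ln(1 − rB₀/P)/ln(1+r) = −ln(0.61814)/ln(1.018) ≈ 26.964, so the balance reaches zero during payment 27.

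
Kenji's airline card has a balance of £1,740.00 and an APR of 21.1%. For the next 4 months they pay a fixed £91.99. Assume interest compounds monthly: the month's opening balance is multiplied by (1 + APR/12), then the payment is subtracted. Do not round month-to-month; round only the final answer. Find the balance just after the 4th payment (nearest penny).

£1,487.87

Monthly rate r = 21.1%/12 = 1.75833% = 0.0175833.
Each month: B ← B·(1+r) − £91.99.
Month 1: interest £30.60; balance after payment £1,678.61.
Month 2: interest £29.52; balance after payment £1,616.13.
Month 3: interest £28.42; balance after payment £1,552.56.
Month 4: interest £27.30; balance after payment £1,487.87.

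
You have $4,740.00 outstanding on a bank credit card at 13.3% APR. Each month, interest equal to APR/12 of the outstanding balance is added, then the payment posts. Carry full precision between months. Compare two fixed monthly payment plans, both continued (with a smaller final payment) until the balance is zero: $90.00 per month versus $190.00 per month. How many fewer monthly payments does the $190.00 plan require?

50 fewer payments

Monthly rate r = 13.3%/12 = 1.10833% = 0.0110833.
At $90.00/mo: n = ⌈−ln(1 − rB₀/P)/ln(1+r)⌉ = 80 payments (last $46.14); total interest = total paid − $4,740.00 = $2,416.14.
At $190.00/mo: 30 payments (last $69.30); total interest $839.30.
Payments saved = 80 − 30 = 50.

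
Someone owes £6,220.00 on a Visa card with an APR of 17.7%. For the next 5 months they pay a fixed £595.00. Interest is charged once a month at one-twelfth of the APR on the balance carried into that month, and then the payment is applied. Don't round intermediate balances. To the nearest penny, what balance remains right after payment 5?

£3,628.39

Monthly rate r = 17.7%/12 = 1.475% = 0.01475.
Each month: B ← B·(1+r) − £595.00.
Month 1: interest £91.74; balance after payment £5,716.74.
Month 2: interest £84.32; balance after payment £5,206.07.
Month 3: interest £76.79; balance after payment £4,687.86.
Month 4: interest £69.15; balance after payment £4,162.00.
Month 5: interest £61.39; balance after payment £3,628.39.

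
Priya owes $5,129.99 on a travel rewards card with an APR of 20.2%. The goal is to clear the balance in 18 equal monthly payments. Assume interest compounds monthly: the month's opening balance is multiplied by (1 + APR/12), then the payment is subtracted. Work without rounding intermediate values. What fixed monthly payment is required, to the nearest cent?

Monthly rate r = 20.2%/12 = 1.68333% = 0.0168333.
Level-payment amortization: P = B₀·r / (1 − (1+r)^(−n)) = 5129.99·0.0168333 / (1 − 1.01683^(−18)).
Denominator 1 − (1+r)^(−18) = 0.259535815.
P = 86.3548 / 0.259535815 ≈ 332.73.

$332.73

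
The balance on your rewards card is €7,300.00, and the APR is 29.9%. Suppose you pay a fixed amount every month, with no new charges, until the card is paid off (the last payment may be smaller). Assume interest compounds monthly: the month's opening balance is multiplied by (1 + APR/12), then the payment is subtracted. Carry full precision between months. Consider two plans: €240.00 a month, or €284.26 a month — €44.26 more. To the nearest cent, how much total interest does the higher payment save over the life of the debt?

€2,034.69

Monthly rate r = 29.9%/12 = 2.49167% = 0.0249167.
At €240.00/mo: n = ⌈−ln(1 − rB₀/P)/ln(1+r)⌉ = 58 payments (last €151.69); total interest = total paid − €7,300.00 = €6,531.69.
At €284.26/mo: 42 payments (last €142.34); total interest €4,497.00.
Interest saved = €6,531.69 − €4,497.00 = €2,034.69.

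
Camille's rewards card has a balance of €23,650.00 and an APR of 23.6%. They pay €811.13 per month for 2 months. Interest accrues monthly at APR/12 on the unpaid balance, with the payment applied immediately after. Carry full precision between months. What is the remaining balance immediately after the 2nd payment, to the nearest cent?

€22,951.17

Monthly rate r = 23.6%/12 = 1.96667% = 0.0196667.
Each month: B ← B·(1+r) − €811.13.
Month 1: interest €465.12; balance after payment €23,303.99.
Month 2: interest €458.31; balance after payment €22,951.17.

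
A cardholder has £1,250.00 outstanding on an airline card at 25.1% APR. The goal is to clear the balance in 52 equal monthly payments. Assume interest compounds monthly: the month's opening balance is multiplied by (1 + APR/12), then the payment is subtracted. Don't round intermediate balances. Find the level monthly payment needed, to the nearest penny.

Monthly rate r = 25.1%/12 = 2.09167% = 0.0209167.
Level-payment amortization: P = B₀·r / (1 − (1+r)^(−n)) = 1250.00·0.0209167 / (1 − 1.02092^(−52)).
Denominator 1 − (1+r)^(−52) = 0.65919597.
P = 26.1458 / 0.65919597 ≈ 39.66.

£39.66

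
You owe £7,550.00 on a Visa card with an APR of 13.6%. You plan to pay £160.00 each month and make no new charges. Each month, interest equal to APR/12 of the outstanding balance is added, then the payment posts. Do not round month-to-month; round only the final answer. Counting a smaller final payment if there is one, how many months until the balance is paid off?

68 months

Monthly rate r = 13.6%/12 = 1.13333% = 0.0113333.
Recurrence: B ← B·(1+r) − £160.00.
Month 1: interest £85.57; balance after payment £7,475.57.
Month 2: interest £84.72; balance after payment £7,400.29.
Closed form: n = −ln(1 − rB₀/P)/ln(1+r) = −ln(0.46521)/ln(1.01133) ≈ 67.906, so the balance reaches zero during payment 68.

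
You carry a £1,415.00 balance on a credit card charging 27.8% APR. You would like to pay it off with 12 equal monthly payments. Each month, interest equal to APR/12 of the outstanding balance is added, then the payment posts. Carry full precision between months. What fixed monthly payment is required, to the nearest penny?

Monthly rate r = 27.8%/12 = 2.31667% = 0.0231667.
Level-payment amortization: P = B₀·r / (1 − (1+r)^(−n)) = 1415.00·0.0231667 / (1 − 1.02317^(−12)).
Denominator 1 − (1+r)^(−12) = 0.240297765.
P = 32.7808 / 0.240297765 ≈ 136.42.

£136.42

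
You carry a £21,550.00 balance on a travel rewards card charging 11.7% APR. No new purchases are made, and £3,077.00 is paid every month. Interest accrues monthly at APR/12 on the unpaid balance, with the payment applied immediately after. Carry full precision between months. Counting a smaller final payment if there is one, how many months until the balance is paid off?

Monthly rate r = 11.7%/12 = 0.975% = 0.00975.
Recurrence: B ← B·(1+r) − £3,077.00.
Month 1: interest £210.11; balance after payment £18,683.11.
Month 2: interest £182.16; balance after payment £15,788.27.
Closed form: n = −ln(1 − rB₀/P)/ln(1+r) = −ln(0.93172)/ln(1.00975) ≈ 7.289, so the balance reaches zero during payment 8.

8 months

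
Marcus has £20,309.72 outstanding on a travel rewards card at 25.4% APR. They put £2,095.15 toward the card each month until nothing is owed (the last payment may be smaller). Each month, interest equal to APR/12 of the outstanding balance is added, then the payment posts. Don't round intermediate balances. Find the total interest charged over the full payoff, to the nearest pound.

Monthly rate r = 25.4%/12 = 2.11667% = 0.0211667.
Payoff takes n = ⌈−ln(1 − rB₀/P)/ln(1+r)⌉ = ⌈10.964⌉ = 11 payments; the last is £2,019.89.
Total paid = 10·£2,095.15 + £2,019.89 = £22,971.39.
Total interest = total paid − principal = £22,971.39 − £20,309.72 = £2,661.67.

£2,662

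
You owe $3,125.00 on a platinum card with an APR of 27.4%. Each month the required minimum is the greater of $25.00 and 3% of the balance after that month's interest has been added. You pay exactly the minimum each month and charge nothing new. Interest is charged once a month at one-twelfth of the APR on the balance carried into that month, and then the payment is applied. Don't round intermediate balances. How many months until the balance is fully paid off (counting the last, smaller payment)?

231 months

Monthly rate r = 27.4%/12 = 2.28333% = 0.0228333.
While 3% of the post-interest balance exceeds $25.00, each month B ← (B·(1+r))·(1 − 0.03), i.e. B shrinks by the factor (1+r)·0.97 = 0.99215.
This holds for months 1–171. Entering month 172 the balance is $811.80; 3% of the post-interest balance is now below $25.00, so the flat $25.00 minimum applies from here.
From month 172 a fixed $25.00 at rate r clears $811.80 in 60 more payments. Total: 171 + 60 = 231 months.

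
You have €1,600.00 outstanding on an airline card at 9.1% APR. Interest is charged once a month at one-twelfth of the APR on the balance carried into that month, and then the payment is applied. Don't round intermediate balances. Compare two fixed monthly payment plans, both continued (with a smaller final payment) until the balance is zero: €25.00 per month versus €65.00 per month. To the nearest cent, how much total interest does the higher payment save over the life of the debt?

€420.35

Monthly rate r = 9.1%/12 = 0.758333% = 0.00758333.
At €25.00/mo: n = ⌈−ln(1 − rB₀/P)/ln(1+r)⌉ = 88 payments (last €23.09); total interest = total paid − €1,600.00 = €598.09.
At €65.00/mo: 28 payments (last €22.74); total interest €177.74.
Interest saved = €598.09 − €177.74 = €420.35.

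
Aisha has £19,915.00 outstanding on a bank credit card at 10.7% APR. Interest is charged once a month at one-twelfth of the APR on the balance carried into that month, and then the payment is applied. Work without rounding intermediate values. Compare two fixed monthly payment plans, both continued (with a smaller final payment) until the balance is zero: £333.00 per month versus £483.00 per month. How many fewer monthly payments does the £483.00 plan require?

34 fewer payments

Monthly rate r = 10.7%/12 = 0.891667% = 0.00891667.
At £333.00/mo: n = ⌈−ln(1 − rB₀/P)/ln(1+r)⌉ = 86 payments (last £278.70); total interest = total paid − £19,915.00 = £8,668.70.
At £483.00/mo: 52 payments (last £304.06); total interest £5,022.06.
Payments saved = 86 − 52 = 34.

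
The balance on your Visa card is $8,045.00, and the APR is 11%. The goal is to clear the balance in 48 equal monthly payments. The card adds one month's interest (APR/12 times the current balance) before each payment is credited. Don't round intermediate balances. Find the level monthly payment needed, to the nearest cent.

Monthly rate r = 11%/12 = 0.916667% = 0.00916667.
Level-payment amortization: P = B₀·r / (1 − (1+r)^(−n)) = 8045.00·0.00916667 / (1 − 1.00917^(−48)).
Denominator 1 − (1+r)^(−48) = 0.35467136.
P = 73.7458 / 0.35467136 ≈ 207.93.

$207.93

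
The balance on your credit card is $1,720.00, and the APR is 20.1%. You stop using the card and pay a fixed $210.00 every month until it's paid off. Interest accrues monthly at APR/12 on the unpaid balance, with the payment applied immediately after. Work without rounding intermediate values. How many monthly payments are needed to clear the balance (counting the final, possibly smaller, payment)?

9 months

Monthly rate r = 20.1%/12 = 1.675% = 0.01675.
Recurrence: B ← B·(1+r) − $210.00.
Month 1: interest $28.81; balance after payment $1,538.81.
Month 2: interest $25.78; balance after payment $1,354.59.
Closed form: n = −ln(1 − rB₀/P)/ln(1+r) = −ln(0.86281)/ln(1.01675) ≈ 8.883, so the balance reaches zero during payment 9.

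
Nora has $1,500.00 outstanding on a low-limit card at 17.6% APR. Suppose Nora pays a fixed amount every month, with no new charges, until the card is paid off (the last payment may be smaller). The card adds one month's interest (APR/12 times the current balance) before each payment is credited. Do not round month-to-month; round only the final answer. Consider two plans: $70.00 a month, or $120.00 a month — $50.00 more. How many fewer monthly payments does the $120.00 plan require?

Monthly rate r = 17.6%/12 = 1.46667% = 0.0146667.
At $70.00/mo: n = ⌈−ln(1 − rB₀/P)/ln(1+r)⌉ = 26 payments (last $63.94); total interest = total paid − $1,500.00 = $313.94.
At $120.00/mo: 14 payments (last $109.21); total interest $169.21.
Payments saved = 26 − 14 = 12.

12 fewer payments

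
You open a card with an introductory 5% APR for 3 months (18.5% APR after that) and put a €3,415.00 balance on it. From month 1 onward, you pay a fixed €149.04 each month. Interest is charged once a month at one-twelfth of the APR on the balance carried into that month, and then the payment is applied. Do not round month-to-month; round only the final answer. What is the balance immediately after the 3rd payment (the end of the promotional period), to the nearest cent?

Promo months 1–3 at r₀ = 5%/12 = 0.00416667; months 4+ at r₁ = 18.5%/12 = 0.0154167.
After month 3: iterate B ← B·(1+r₀) − €149.04 for 3 months → €3,008.88.

€3,008.88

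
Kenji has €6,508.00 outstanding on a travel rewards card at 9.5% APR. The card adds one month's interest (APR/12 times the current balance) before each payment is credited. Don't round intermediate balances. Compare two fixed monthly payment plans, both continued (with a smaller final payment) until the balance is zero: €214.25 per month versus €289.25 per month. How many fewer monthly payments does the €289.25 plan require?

10 fewer payments

Monthly rate r = 9.5%/12 = 0.791667% = 0.00791667.
At €214.25/mo: n = ⌈−ln(1 − rB₀/P)/ln(1+r)⌉ = 35 payments (last €189.05); total interest = total paid − €6,508.00 = €965.55.
At €289.25/mo: 25 payments (last €253.63); total interest €687.63.
Payments saved = 35 − 25 = 10.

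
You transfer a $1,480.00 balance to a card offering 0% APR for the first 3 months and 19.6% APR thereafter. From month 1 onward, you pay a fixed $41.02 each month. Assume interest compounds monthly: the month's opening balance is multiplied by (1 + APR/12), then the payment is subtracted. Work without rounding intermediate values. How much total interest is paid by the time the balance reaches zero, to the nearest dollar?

Promo months 1–3 at r₀ = 0%/12 = 0; months 4+ at r₁ = 19.6%/12 = 0.0163333.
After month 3 (no interest yet): B = $1,480.00 − 3·$41.02 = $1,356.94.
Then at r₁ with $41.02/mo: n₂ = −ln(1 − r₁·B/P)/ln(1+r₁) ≈ 47.97 → 48 more payments.
Total paid = 50·$41.02 + $39.83 = $2,090.83; interest = $2,090.83 − $1,480.00 = $610.83.

$611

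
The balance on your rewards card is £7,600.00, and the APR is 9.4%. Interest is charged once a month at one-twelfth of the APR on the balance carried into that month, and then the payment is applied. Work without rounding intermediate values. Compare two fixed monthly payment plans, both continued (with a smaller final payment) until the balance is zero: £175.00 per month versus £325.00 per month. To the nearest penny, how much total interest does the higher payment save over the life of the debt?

£898.01

Monthly rate r = 9.4%/12 = 0.783333% = 0.00783333.
At £175.00/mo: n = ⌈−ln(1 − rB₀/P)/ln(1+r)⌉ = 54 payments (last £50.72); total interest = total paid − £7,600.00 = £1,725.72.
At £325.00/mo: 26 payments (last £302.71); total interest £827.71.
Interest saved = £1,725.72 − £827.71 = £898.01.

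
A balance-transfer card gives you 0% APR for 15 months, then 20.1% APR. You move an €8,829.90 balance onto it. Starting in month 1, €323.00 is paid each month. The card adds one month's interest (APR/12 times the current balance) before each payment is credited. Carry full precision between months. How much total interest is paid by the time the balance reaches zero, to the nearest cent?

€516.45

Promo months 1–15 at r₀ = 0%/12 = 0; months 16+ at r₁ = 20.1%/12 = 0.01675.
After month 15 (no interest yet): B = €8,829.90 − 15·€323.00 = €3,984.90.
Then at r₁ with €323.00/mo: n₂ = −ln(1 − r₁·B/P)/ln(1+r₁) ≈ 13.94 → 14 more payments.
Total paid = 28·€323.00 + €302.35 = €9,346.35; interest = €9,346.35 − €8,829.90 = €516.45.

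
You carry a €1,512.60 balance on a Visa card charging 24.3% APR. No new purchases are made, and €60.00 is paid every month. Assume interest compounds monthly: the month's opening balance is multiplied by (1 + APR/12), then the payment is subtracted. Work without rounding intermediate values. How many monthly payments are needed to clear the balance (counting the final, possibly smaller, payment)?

Monthly rate r = 24.3%/12 = 2.025% = 0.02025.
Recurrence: B ← B·(1+r) − €60.00.
Month 1: interest €30.63; balance after payment €1,483.23.
Month 2: interest €30.04; balance after payment €1,453.27.
Closed form: n = −ln(1 − rB₀/P)/ln(1+r) = −ln(0.4895)/ln(1.02025) ≈ 35.634, so the balance reaches zero during payment 36.

36 months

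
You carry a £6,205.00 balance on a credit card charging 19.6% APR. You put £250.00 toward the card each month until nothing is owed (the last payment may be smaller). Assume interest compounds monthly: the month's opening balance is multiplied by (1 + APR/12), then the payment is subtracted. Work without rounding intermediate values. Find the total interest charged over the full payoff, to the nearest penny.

£1,816.93

Monthly rate r = 19.6%/12 = 1.63333% = 0.0163333.
Payoff takes n = ⌈−ln(1 − rB₀/P)/ln(1+r)⌉ = ⌈32.087⌉ = 33 payments; the last is £21.93.
Total paid = 32·£250.00 + £21.93 = £8,021.93.
Total interest = total paid − principal = £8,021.93 − £6,205.00 = £1,816.93.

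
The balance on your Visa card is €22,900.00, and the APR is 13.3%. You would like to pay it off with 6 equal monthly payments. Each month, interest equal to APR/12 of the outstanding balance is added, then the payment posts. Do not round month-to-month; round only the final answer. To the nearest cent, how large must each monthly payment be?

Monthly rate r = 13.3%/12 = 1.10833% = 0.0110833.
Level-payment amortization: P = B₀·r / (1 − (1+r)^(−n)) = 22900.00·0.0110833 / (1 − 1.01108^(−6)).
Denominator 1 − (1+r)^(−6) = 0.063994737.
P = 253.808 / 0.063994737 ≈ 3966.08.

€3,966.08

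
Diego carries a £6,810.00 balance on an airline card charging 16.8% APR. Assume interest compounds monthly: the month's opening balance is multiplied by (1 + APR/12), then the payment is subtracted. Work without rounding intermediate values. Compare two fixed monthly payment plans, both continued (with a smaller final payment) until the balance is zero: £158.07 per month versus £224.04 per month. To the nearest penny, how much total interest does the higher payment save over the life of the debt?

Monthly rate r = 16.8%/12 = 1.4% = 0.014.
At £158.07/mo: n = ⌈−ln(1 − rB₀/P)/ln(1+r)⌉ = 67 payments (last £75.39); total interest = total paid − £6,810.00 = £3,698.01.
At £224.04/mo: 40 payments (last £195.60); total interest £2,123.16.
Interest saved = £3,698.01 − £2,123.16 = £1,574.85.

£1,574.85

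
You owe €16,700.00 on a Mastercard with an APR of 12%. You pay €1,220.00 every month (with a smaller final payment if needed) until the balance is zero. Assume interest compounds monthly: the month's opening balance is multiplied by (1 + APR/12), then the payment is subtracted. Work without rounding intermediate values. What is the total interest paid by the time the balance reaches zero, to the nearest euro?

Monthly rate r = 12%/12 = 1% = 0.01.
Payoff takes n = ⌈−ln(1 − rB₀/P)/ln(1+r)⌉ = ⌈14.794⌉ = 15 payments; the last is €969.97.
Total paid = 14·€1,220.00 + €969.97 = €18,049.97.
Total interest = total paid − principal = €18,049.97 − €16,700.00 = €1,349.97.

€1,350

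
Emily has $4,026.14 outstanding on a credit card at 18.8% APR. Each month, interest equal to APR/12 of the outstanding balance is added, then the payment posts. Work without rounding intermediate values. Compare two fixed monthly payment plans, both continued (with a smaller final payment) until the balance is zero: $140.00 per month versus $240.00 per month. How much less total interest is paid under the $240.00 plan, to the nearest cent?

Monthly rate r = 18.8%/12 = 1.56667% = 0.0156667.
At $140.00/mo: n = ⌈−ln(1 − rB₀/P)/ln(1+r)⌉ = 39 payments (last $73.30); total interest = total paid − $4,026.14 = $1,367.16.
At $240.00/mo: 20 payments (last $148.05); total interest $681.91.
Interest saved = $1,367.16 − $681.91 = $685.25.

$685.25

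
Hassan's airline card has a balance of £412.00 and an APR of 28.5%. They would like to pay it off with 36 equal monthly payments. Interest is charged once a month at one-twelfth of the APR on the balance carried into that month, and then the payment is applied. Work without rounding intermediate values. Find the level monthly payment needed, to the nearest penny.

Monthly rate r = 28.5%/12 = 2.375% = 0.02375.
Level-payment amortization: P = B₀·r / (1 − (1+r)^(−n)) = 412.00·0.02375 / (1 − 1.02375^(−36)).
Denominator 1 − (1+r)^(−36) = 0.570444713.
P = 9.785 / 0.570444713 ≈ 17.15.

£17.15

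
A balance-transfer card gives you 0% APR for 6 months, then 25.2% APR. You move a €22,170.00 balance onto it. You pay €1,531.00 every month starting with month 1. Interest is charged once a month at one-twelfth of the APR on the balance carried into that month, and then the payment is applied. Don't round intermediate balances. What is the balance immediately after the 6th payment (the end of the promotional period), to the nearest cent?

€12,984.00

Promo months 1–6 at r₀ = 0%/12 = 0; months 7+ at r₁ = 25.2%/12 = 0.021.
After month 6 (no interest yet): B = €22,170.00 − 6·€1,531.00 = €12,984.00.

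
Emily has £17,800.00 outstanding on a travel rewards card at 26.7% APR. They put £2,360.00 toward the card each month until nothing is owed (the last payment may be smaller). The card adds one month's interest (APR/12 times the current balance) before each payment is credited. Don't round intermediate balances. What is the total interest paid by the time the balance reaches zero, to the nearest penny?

£1,906.87

Monthly rate r = 26.7%/12 = 2.225% = 0.02225.
Payoff takes n = ⌈−ln(1 − rB₀/P)/ln(1+r)⌉ = ⌈8.348⌉ = 9 payments; the last is £826.87.
Total paid = 8·£2,360.00 + £826.87 = £19,706.87.
Total interest = total paid − principal = £19,706.87 − £17,800.00 = £1,906.87.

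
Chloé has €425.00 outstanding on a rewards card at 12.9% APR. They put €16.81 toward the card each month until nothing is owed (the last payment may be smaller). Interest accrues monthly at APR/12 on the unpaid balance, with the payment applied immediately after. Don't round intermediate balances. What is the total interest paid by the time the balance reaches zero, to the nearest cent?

Monthly rate r = 12.9%/12 = 1.075% = 0.01075.
Payoff takes n = ⌈−ln(1 − rB₀/P)/ln(1+r)⌉ = ⌈29.662⌉ = 30 payments; the last is €11.14.
Total paid = 29·€16.81 + €11.14 = €498.63.
Total interest = total paid − principal = €498.63 − €425.00 = €73.63.

€73.63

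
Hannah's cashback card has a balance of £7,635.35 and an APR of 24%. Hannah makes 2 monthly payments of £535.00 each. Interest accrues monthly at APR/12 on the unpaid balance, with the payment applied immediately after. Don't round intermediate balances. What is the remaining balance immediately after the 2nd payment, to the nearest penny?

£6,863.12

Monthly rate r = 24%/12 = 2% = 0.02.
Each month: B ← B·(1+r) − £535.00.
Month 1: interest £152.71; balance after payment £7,253.06.
Month 2: interest £145.06; balance after payment £6,863.12.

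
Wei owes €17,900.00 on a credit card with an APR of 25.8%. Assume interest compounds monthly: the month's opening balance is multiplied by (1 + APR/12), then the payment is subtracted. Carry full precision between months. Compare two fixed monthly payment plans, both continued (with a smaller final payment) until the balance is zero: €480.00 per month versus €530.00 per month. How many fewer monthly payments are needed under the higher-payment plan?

16 fewer payments

Monthly rate r = 25.8%/12 = 2.15% = 0.0215.
At €480.00/mo: n = ⌈−ln(1 − rB₀/P)/ln(1+r)⌉ = 77 payments (last €37.58); total interest = total paid − €17,900.00 = €18,617.58.
At €530.00/mo: 61 payments (last €468.52); total interest €14,368.52.
Payments saved = 77 − 61 = 16.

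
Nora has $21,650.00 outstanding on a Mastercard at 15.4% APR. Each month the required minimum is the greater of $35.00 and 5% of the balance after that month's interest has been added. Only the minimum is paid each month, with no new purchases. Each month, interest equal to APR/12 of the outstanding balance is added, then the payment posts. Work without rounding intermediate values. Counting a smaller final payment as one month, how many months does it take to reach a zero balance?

Monthly rate r = 15.4%/12 = 1.28333% = 0.0128333.
While 5% of the post-interest balance exceeds $35.00, each month B ← (B·(1+r))·(1 − 0.05), i.e. B shrinks by the factor (1+r)·0.95 = 0.96219.
This holds for months 1–90. Entering month 91 the balance is $674.53; 5% of the post-interest balance is now below $35.00, so the flat $35.00 minimum applies from here.
From month 91 a fixed $35.00 at rate r clears $674.53 in 23 more payments. Total: 90 + 23 = 113 months.

113 months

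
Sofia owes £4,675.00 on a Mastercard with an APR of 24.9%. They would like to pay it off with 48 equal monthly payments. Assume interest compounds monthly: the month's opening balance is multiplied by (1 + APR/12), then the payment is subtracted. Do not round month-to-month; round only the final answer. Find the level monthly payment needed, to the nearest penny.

Monthly rate r = 24.9%/12 = 2.075% = 0.02075.
Level-payment amortization: P = B₀·r / (1 − (1+r)^(−n)) = 4675.00·0.02075 / (1 − 1.02075^(−48)).
Denominator 1 − (1+r)^(−48) = 0.626862113.
P = 97.0062 / 0.626862113 ≈ 154.75.

£154.75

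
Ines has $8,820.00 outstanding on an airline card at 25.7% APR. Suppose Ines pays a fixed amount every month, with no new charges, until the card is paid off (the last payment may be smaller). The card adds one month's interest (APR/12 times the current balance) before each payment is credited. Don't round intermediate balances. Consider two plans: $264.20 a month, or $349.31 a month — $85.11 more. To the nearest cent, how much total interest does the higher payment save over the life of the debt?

$2,820.91

Monthly rate r = 25.7%/12 = 2.14167% = 0.0214167.
At $264.20/mo: n = ⌈−ln(1 − rB₀/P)/ln(1+r)⌉ = 60 payments (last $61.81); total interest = total paid − $8,820.00 = $6,829.61.
At $349.31/mo: 37 payments (last $253.54); total interest $4,008.70.
Interest saved = $6,829.61 − $4,008.70 = $2,820.91.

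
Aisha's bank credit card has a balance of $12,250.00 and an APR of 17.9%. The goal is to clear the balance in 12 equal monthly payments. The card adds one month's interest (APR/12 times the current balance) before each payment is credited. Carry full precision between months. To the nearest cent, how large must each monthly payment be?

Monthly rate r = 17.9%/12 = 1.49167% = 0.0149167.
Level-payment amortization: P = B₀·r / (1 − (1+r)^(−n)) = 12250.00·0.0149167 / (1 − 1.01492^(−12)).
Denominator 1 − (1+r)^(−12) = 0.162788111.
P = 182.729 / 0.162788111 ≈ 1122.50.

$1,122.50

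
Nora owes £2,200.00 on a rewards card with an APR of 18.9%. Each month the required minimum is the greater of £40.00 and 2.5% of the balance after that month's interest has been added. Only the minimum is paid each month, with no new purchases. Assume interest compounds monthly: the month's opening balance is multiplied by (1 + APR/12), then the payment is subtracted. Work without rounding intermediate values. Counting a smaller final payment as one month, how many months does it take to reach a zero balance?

Monthly rate r = 18.9%/12 = 1.575% = 0.01575.
While 2.5% of the post-interest balance exceeds £40.00, each month B ← (B·(1+r))·(1 − 0.025), i.e. B shrinks by the factor (1+r)·0.975 = 0.99036.
This holds for months 1–35. Entering month 36 the balance is £1,567.20; 2.5% of the post-interest balance is now below £40.00, so the flat £40.00 minimum applies from here.
From month 36 a fixed £40.00 at rate r clears £1,567.20 in 62 more payments. Total: 35 + 62 = 97 months.

97 months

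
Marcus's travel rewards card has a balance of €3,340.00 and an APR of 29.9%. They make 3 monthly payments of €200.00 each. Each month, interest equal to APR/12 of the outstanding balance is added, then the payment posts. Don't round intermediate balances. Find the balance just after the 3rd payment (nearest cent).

Monthly rate r = 29.9%/12 = 2.49167% = 0.0249167.
Each month: B ← B·(1+r) − €200.00.
Month 1: interest €83.22; balance after payment €3,223.22.
Month 2: interest €80.31; balance after payment €3,103.53.
Month 3: interest €77.33; balance after payment €2,980.86.

€2,980.86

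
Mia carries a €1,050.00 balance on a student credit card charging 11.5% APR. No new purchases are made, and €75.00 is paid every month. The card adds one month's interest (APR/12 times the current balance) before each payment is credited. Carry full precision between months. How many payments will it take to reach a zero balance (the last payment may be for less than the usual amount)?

16 payments

Monthly rate r = 11.5%/12 = 0.958333% = 0.00958333.
Recurrence: B ← B·(1+r) − €75.00.
Month 1: interest €10.06; balance after payment €985.06.
Month 2: interest €9.44; balance after payment €919.50.
Closed form: n = −ln(1 − rB₀/P)/ln(1+r) = −ln(0.86583)/ln(1.00958) ≈ 15.105, so the balance reaches zero during payment 16.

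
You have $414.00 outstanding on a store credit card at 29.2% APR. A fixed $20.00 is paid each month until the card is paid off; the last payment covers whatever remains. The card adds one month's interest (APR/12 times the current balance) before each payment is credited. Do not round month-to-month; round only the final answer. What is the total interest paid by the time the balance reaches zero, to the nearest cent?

Monthly rate r = 29.2%/12 = 2.43333% = 0.0243333.
Payoff takes n = ⌈−ln(1 − rB₀/P)/ln(1+r)⌉ = ⌈29.140⌉ = 30 payments; the last is $2.82.
Total paid = 29·$20.00 + $2.82 = $582.82.
Total interest = total paid − principal = $582.82 − $414.00 = $168.82.

$168.82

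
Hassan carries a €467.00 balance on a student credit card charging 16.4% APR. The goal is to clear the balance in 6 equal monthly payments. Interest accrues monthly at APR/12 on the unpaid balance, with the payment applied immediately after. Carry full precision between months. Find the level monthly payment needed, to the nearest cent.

Monthly rate r = 16.4%/12 = 1.36667% = 0.0136667.
Level-payment amortization: P = B₀·r / (1 − (1+r)^(−n)) = 467.00·0.0136667 / (1 − 1.01367^(−6)).
Denominator 1 − (1+r)^(−6) = 0.0782163355.
P = 6.38233 / 0.0782163355 ≈ 81.60.

€81.60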